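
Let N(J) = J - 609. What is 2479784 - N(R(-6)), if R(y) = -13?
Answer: 2480406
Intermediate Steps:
N(J) = -609 + J
2479784 - N(R(-6)) = 2479784 - (-609 - 13) = 2479784 - 1*(-622) = 2479784 + 622 = 2480406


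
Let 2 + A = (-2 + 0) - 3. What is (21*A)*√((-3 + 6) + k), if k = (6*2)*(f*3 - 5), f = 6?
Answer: -147*√159 ≈ -1853.6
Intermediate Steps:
A = -7 (A = -2 + ((-2 + 0) - 3) = -2 + (-2 - 3) = -2 - 5 = -7)
k = 156 (k = (6*2)*(6*3 - 5) = 12*(18 - 5) = 12*13 = 156)
(21*A)*√((-3 + 6) + k) = (21*(-7))*√((-3 + 6) + 156) = -147*√(3 + 156) = -147*√159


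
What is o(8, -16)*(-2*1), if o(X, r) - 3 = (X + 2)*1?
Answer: -26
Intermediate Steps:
o(X, r) = 5 + X (o(X, r) = 3 + (X + 2)*1 = 3 + (2 + X)*1 = 3 + (2 + X) = 5 + X)
o(8, -16)*(-2*1) = (5 + 8)*(-2*1) = 13*(-2) = -26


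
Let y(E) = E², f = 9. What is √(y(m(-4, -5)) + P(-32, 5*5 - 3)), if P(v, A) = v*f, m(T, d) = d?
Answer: I*√263 ≈ 16.217*I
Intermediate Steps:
P(v, A) = 9*v (P(v, A) = v*9 = 9*v)
√(y(m(-4, -5)) + P(-32, 5*5 - 3)) = √((-5)² + 9*(-32)) = √(25 - 288) = √(-263) = I*√263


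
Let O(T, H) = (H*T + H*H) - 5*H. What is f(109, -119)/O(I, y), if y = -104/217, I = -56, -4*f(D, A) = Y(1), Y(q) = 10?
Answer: -235445/2774928 ≈ -0.084847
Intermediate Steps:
f(D, A) = -5/2 (f(D, A) = -¼*10 = -5/2)
y = -104/217 (y = -104*1/217 = -104/217 ≈ -0.47926)
O(T, H) = H² - 5*H + H*T (O(T, H) = (H*T + H²) - 5*H = (H² + H*T) - 5*H = H² - 5*H + H*T)
f(109, -119)/O(I, y) = -5*(-217/(104*(-5 - 104/217 - 56)))/2 = -5/(2*((-104/217*(-13341/217)))) = -5/(2*1387464/47089) = -5/2*47089/1387464 = -235445/2774928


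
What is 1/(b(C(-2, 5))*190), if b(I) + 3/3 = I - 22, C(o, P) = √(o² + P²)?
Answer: -23/95000 - √29/95000 ≈ -0.00029879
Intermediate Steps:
C(o, P) = √(P² + o²)
b(I) = -23 + I (b(I) = -1 + (I - 22) = -1 + (-22 + I) = -23 + I)
1/(b(C(-2, 5))*190) = 1/((-23 + √(5² + (-2)²))*190) = 1/((-23 + √(25 + 4))*190) = 1/((-23 + √29)*190) = 1/(-4370 + 190*√29)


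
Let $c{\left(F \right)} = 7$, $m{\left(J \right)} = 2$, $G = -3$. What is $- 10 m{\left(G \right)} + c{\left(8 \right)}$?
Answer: $-13$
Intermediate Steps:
$- 10 m{\left(G \right)} + c{\left(8 \right)} = \left(-10\right) 2 + 7 = -20 + 7 = -13$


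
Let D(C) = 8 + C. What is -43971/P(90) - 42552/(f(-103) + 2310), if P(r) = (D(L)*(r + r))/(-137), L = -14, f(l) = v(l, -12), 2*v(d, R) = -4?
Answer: -1162450873/207720 ≈ -5596.2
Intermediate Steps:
v(d, R) = -2 (v(d, R) = (½)*(-4) = -2)
f(l) = -2
P(r) = 12*r/137 (P(r) = ((8 - 14)*(r + r))/(-137) = -12*r*(-1/137) = 12*r/137)
-43971/P(90) - 42552/(f(-103) + 2310) = -43971/((12/137)*90) - 42552/(-2 + 2310) = -43971/1080/137 - 42552/2308 = -43971*137/1080 - 42552*1/2308 = -2008009/360 - 10638/577 = -1162450873/207720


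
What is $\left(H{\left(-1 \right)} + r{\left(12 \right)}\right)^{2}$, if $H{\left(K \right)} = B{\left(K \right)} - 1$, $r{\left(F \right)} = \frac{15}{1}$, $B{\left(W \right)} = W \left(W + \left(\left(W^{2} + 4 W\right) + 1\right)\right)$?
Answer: $289$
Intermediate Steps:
$B{\left(W \right)} = W \left(1 + W^{2} + 5 W\right)$ ($B{\left(W \right)} = W \left(W + \left(1 + W^{2} + 4 W\right)\right) = W \left(1 + W^{2} + 5 W\right)$)
$r{\left(F \right)} = 15$ ($r{\left(F \right)} = 15 \cdot 1 = 15$)
$H{\left(K \right)} = -1 + K \left(1 + K^{2} + 5 K\right)$ ($H{\left(K \right)} = K \left(1 + K^{2} + 5 K\right) - 1 = -1 + K \left(1 + K^{2} + 5 K\right)$)
$\left(H{\left(-1 \right)} + r{\left(12 \right)}\right)^{2} = \left(\left(-1 - \left(1 + \left(-1\right)^{2} + 5 \left(-1\right)\right)\right) + 15\right)^{2} = \left(\left(-1 - \left(1 + 1 - 5\right)\right) + 15\right)^{2} = \left(\left(-1 - -3\right) + 15\right)^{2} = \left(\left(-1 + 3\right) + 15\right)^{2} = \left(2 + 15\right)^{2} = 17^{2} = 289$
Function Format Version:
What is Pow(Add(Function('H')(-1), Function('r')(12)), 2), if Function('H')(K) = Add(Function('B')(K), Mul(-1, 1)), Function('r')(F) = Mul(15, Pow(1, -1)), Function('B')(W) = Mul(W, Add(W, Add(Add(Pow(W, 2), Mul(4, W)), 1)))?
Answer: 289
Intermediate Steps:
Function('B')(W) = Mul(W, Add(1, Pow(W, 2), Mul(5, W))) (Function('B')(W) = Mul(W, Add(W, Add(1, Pow(W, 2), Mul(4, W)))) = Mul(W, Add(1, Pow(W, 2), Mul(5, W))))
Function('r')(F) = 15 (Function('r')(F) = Mul(15, 1) = 15)
Function('H')(K) = Add(-1, Mul(K, Add(1, Pow(K, 2), Mul(5, K)))) (Function('H')(K) = Add(Mul(K, Add(1, Pow(K, 2), Mul(5, K))), Mul(-1, 1)) = Add(Mul(K, Add(1, Pow(K, 2), Mul(5, K))), -1) = Add(-1, Mul(K, Add(1, Pow(K, 2), Mul(5, K)))))
Pow(Add(Function('H')(-1), Function('r')(12)), 2) = Pow(Add(Add(-1, Mul(-1, Add(1, Pow(-1, 2), Mul(5, -1)))), 15), 2) = Pow(Add(Add(-1, Mul(-1, Add(1, 1, -5))), 15), 2) = Pow(Add(Add(-1, Mul(-1, -3)), 15), 2) = Pow(Add(Add(-1, 3), 15), 2) = Pow(Add(2, 15), 2) = Pow(17, 2) = 289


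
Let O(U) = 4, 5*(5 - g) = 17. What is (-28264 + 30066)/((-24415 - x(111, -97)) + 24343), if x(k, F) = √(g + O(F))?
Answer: -162180/6473 + 901*√35/6473 ≈ -24.231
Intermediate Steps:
g = 8/5 (g = 5 - ⅕*17 = 5 - 17/5 = 8/5 ≈ 1.6000)
x(k, F) = 2*√35/5 (x(k, F) = √(8/5 + 4) = √(28/5) = 2*√35/5)
(-28264 + 30066)/((-24415 - x(111, -97)) + 24343) = (-28264 + 30066)/((-24415 - 2*√35/5) + 24343) = 1802/((-24415 - 2*√35/5) + 24343) = 1802/(-72 - 2*√35/5)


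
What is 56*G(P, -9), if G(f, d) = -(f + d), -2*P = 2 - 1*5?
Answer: 420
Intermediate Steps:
P = 3/2 (P = -(2 - 1*5)/2 = -(2 - 5)/2 = -½*(-3) = 3/2 ≈ 1.5000)
G(f, d) = -d - f (G(f, d) = -(d + f) = -d - f)
56*G(P, -9) = 56*(-1*(-9) - 1*3/2) = 56*(9 - 3/2) = 56*(15/2) = 420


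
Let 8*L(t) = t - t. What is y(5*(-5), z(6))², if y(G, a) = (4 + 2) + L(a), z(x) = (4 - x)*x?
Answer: 36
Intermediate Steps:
L(t) = 0 (L(t) = (t - t)/8 = (⅛)*0 = 0)
z(x) = x*(4 - x)
y(G, a) = 6 (y(G, a) = (4 + 2) + 0 = 6 + 0 = 6)
y(5*(-5), z(6))² = 6² = 36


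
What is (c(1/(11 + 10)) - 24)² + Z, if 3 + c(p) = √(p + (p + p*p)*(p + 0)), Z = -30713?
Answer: -30713 + (11907 - √9723)²/194481 ≈ -29996.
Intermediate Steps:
c(p) = -3 + √(p + p*(p + p²)) (c(p) = -3 + √(p + (p + p*p)*(p + 0)) = -3 + √(p + (p + p²)*p) = -3 + √(p + p*(p + p²)))
(c(1/(11 + 10)) - 24)² + Z = ((-3 + √((1 + 1/(11 + 10) + (1/(11 + 10))²)/(11 + 10))) - 24)² - 30713 = ((-3 + √((1 + 1/21 + (1/21)²)/21)) - 24)² - 30713 = ((-3 + √((1 + 1/21 + 1/441)/21)) - 24)² - 30713 = ((-3 + √((1/21)*(463/441))) - 24)² - 30713 = ((-3 + √(463/9261)) - 24)² - 30713 = ((-3 + √9723/441) - 24)² - 30713 = (-27 + √9723/441)² - 30713 = -30713 + (-27 + √9723/441)²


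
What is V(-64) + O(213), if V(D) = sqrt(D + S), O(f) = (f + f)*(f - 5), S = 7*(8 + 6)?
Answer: 88608 + sqrt(34) ≈ 88614.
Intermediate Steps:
S = 98 (S = 7*14 = 98)
O(f) = 2*f*(-5 + f) (O(f) = (2*f)*(-5 + f) = 2*f*(-5 + f))
V(D) = sqrt(98 + D) (V(D) = sqrt(D + 98) = sqrt(98 + D))
V(-64) + O(213) = sqrt(98 - 64) + 2*213*(-5 + 213) = sqrt(34) + 2*213*208 = sqrt(34) + 88608 = 88608 + sqrt(34)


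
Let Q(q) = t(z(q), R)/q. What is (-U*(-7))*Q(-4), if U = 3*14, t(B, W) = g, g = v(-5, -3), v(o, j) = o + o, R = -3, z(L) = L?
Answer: 735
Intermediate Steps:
v(o, j) = 2*o
g = -10 (g = 2*(-5) = -10)
t(B, W) = -10
U = 42
Q(q) = -10/q
(-U*(-7))*Q(-4) = (-1*42*(-7))*(-10/(-4)) = (-42*(-7))*(-10*(-¼)) = 294*(5/2) = 735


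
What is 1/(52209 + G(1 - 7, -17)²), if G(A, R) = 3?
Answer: 1/52218 ≈ 1.9150e-5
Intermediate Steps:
1/(52209 + G(1 - 7, -17)²) = 1/(52209 + 3²) = 1/(52209 + 9) = 1/52218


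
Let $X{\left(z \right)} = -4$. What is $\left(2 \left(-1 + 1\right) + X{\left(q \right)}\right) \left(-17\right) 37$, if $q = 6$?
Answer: $2516$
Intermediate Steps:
$\left(2 \left(-1 + 1\right) + X{\left(q \right)}\right) \left(-17\right) 37 = \left(2 \left(-1 + 1\right) - 4\right) \left(-17\right) 37 = \left(2 \cdot 0 - 4\right) \left(-17\right) 37 = \left(0 - 4\right) \left(-17\right) 37 = \left(-4\right) \left(-17\right) 37 = 68 \cdot 37 = 2516$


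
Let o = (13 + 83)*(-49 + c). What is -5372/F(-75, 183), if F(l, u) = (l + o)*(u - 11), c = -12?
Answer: 1343/255033 ≈ 0.0052660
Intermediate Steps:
o = -5856 (o = (13 + 83)*(-49 - 12) = 96*(-61) = -5856)
F(l, u) = (-5856 + l)*(-11 + u) (F(l, u) = (l - 5856)*(u - 11) = (-5856 + l)*(-11 + u))
-5372/F(-75, 183) = -5372/(64416 - 5856*183 - 11*(-75) - 75*183) = -5372/(64416 - 1071648 + 825 - 13725) = -5372/(-1020132) = -5372*(-1/1020132) = 1343/255033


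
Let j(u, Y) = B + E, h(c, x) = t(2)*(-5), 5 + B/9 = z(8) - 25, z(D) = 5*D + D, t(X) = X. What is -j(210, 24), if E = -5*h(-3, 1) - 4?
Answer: -208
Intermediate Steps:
z(D) = 6*D
B = 162 (B = -45 + 9*(6*8 - 25) = -45 + 9*(48 - 25) = -45 + 9*23 = -45 + 207 = 162)
h(c, x) = -10 (h(c, x) = 2*(-5) = -10)
E = 46 (E = -5*(-10) - 4 = 50 - 4 = 46)
j(u, Y) = 208 (j(u, Y) = 162 + 46 = 208)
-j(210, 24) = -1*208 = -208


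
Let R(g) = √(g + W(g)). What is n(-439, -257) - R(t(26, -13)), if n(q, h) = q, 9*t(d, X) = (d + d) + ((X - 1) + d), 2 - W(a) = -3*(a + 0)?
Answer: -439 - √274/3 ≈ -444.52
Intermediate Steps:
W(a) = 2 + 3*a (W(a) = 2 - (-3)*(a + 0) = 2 - (-3)*a = 2 + 3*a)
t(d, X) = -⅑ + d/3 + X/9 (t(d, X) = ((d + d) + ((X - 1) + d))/9 = (2*d + ((-1 + X) + d))/9 = (2*d + (-1 + X + d))/9 = (-1 + X + 3*d)/9 = -⅑ + d/3 + X/9)
R(g) = √(2 + 4*g) (R(g) = √(g + (2 + 3*g)) = √(2 + 4*g))
n(-439, -257) - R(t(26, -13)) = -439 - √(2 + 4*(-⅑ + (⅓)*26 + (⅑)*(-13))) = -439 - √(2 + 4*(-⅑ + 26/3 - 13/9)) = -439 - √(2 + 4*(64/9)) = -439 - √(2 + 256/9) = -439 - √(274/9) = -439 - √274/3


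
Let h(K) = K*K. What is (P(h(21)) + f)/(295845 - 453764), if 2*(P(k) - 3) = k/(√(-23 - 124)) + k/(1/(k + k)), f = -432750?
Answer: 238266/157919 + 21*I*√3/315838 ≈ 1.5088 + 0.00011516*I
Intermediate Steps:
h(K) = K²
P(k) = 3 + k² - I*k*√3/42 (P(k) = 3 + (k/(√(-23 - 124)) + k/(1/(k + k)))/2 = 3 + (k/(√(-147)) + k/(1/(2*k)))/2 = 3 + (k/((7*I*√3)) + k/((1/(2*k))))/2 = 3 + (k*(-I*√3/21) + k*(2*k))/2 = 3 + (-I*k*√3/21 + 2*k²)/2 = 3 + (2*k² - I*k*√3/21)/2 = 3 + (k² - I*k*√3/42) = 3 + k² - I*k*√3/42)
(P(h(21)) + f)/(295845 - 453764) = ((3 + (21²)² - 1/42*I*21²*√3) - 432750)/(295845 - 453764) = ((3 + 441² - 1/42*I*441*√3) - 432750)/(-157919) = ((3 + 194481 - 21*I*√3/2) - 432750)*(-1/157919) = ((194484 - 21*I*√3/2) - 432750)*(-1/157919) = (-238266 - 21*I*√3/2)*(-1/157919) = 238266/157919 + 21*I*√3/315838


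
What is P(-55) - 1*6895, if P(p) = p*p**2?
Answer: -173270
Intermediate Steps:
P(p) = p**3
P(-55) - 1*6895 = (-55)**3 - 1*6895 = -166375 - 6895 = -173270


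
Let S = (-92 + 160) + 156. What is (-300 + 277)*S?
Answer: -5152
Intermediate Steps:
S = 224 (S = 68 + 156 = 224)
(-300 + 277)*S = (-300 + 277)*224 = -23*224 = -5152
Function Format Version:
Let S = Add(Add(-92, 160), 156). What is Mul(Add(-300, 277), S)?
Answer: -5152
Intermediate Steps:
S = 224 (S = Add(68, 156) = 224)
Mul(Add(-300, 277), S) = Mul(Add(-300, 277), 224) = Mul(-23, 224) = -5152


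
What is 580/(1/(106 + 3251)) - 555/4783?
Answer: 9312787425/4783 ≈ 1.9471e+6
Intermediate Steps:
580/(1/(106 + 3251)) - 555/4783 = 580/(1/3357) - 555*1/4783 = 580/(1/3357) - 555/4783 = 580*3357 - 555/4783 = 1947060 - 555/4783 = 9312787425/4783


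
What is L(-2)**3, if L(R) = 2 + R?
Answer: 0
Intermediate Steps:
L(-2)**3 = (2 - 2)**3 = 0**3 = 0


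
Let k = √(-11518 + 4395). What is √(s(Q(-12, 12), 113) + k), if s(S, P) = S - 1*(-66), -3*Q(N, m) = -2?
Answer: √(600 + 9*I*√7123)/3 ≈ 9.3332 + 4.5214*I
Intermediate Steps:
Q(N, m) = ⅔ (Q(N, m) = -⅓*(-2) = ⅔)
s(S, P) = 66 + S (s(S, P) = S + 66 = 66 + S)
k = I*√7123 (k = √(-7123) = I*√7123 ≈ 84.398*I)
√(s(Q(-12, 12), 113) + k) = √((66 + ⅔) + I*√7123) = √(200/3 + I*√7123)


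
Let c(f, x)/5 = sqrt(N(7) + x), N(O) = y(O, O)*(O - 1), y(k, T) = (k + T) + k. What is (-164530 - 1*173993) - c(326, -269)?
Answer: -338523 - 5*I*sqrt(143) ≈ -3.3852e+5 - 59.791*I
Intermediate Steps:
y(k, T) = T + 2*k (y(k, T) = (T + k) + k = T + 2*k)
N(O) = 3*O*(-1 + O) (N(O) = (O + 2*O)*(O - 1) = (3*O)*(-1 + O) = 3*O*(-1 + O))
c(f, x) = 5*sqrt(126 + x) (c(f, x) = 5*sqrt(3*7*(-1 + 7) + x) = 5*sqrt(3*7*6 + x) = 5*sqrt(126 + x))
(-164530 - 1*173993) - c(326, -269) = (-164530 - 1*173993) - 5*sqrt(126 - 269) = (-164530 - 173993) - 5*sqrt(-143) = -338523 - 5*I*sqrt(143)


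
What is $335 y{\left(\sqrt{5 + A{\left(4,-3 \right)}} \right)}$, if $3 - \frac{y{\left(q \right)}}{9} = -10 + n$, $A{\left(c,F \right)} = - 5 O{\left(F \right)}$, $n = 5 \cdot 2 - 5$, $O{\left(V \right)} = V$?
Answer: $24120$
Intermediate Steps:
$n = 5$ ($n = 10 - 5 = 5$)
$A{\left(c,F \right)} = - 5 F$
$y{\left(q \right)} = 72$ ($y{\left(q \right)} = 27 - 9 \left(-10 + 5\right) = 27 - -45 = 27 + 45 = 72$)
$335 y{\left(\sqrt{5 + A{\left(4,-3 \right)}} \right)} = 335 \cdot 72 = 24120$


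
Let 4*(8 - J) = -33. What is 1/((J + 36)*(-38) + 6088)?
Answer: 2/8205 ≈ 0.00024375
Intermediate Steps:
J = 65/4 (J = 8 - ¼*(-33) = 8 + 33/4 = 65/4 ≈ 16.250)
1/((J + 36)*(-38) + 6088) = 1/((65/4 + 36)*(-38) + 6088) = 1/((209/4)*(-38) + 6088) = 1/(-3971/2 + 6088) = 1/(8205/2) = 2/8205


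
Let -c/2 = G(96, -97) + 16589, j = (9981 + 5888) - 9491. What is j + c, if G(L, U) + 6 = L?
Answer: -26980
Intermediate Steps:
G(L, U) = -6 + L
j = 6378 (j = 15869 - 9491 = 6378)
c = -33358 (c = -2*((-6 + 96) + 16589) = -2*(90 + 16589) = -2*16679 = -33358)
j + c = 6378 - 33358 = -26980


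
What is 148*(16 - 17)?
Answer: -148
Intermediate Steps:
148*(16 - 17) = 148*(-1) = -148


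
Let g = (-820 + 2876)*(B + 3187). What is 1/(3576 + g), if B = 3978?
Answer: 1/14734816 ≈ 6.7866e-8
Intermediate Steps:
g = 14731240 (g = (-820 + 2876)*(3978 + 3187) = 2056*7165 = 14731240)
1/(3576 + g) = 1/(3576 + 14731240) = 1/14734816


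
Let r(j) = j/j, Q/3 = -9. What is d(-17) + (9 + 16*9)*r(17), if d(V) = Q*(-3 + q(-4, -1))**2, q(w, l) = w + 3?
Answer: -279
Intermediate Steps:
q(w, l) = 3 + w
Q = -27 (Q = 3*(-9) = -27)
r(j) = 1
d(V) = -432 (d(V) = -27*(-3 + (3 - 4))**2 = -27*(-3 - 1)**2 = -27*(-4)**2 = -27*16 = -432)
d(-17) + (9 + 16*9)*r(17) = -432 + (9 + 16*9)*1 = -432 + (9 + 144)*1 = -432 + 153*1 = -432 + 153 = -279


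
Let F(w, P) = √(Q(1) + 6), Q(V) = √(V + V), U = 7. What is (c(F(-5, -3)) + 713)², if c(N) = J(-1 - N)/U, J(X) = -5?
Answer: 24860196/49 ≈ 5.0735e+5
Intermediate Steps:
Q(V) = √2*√V (Q(V) = √(2*V) = √2*√V)
F(w, P) = √(6 + √2) (F(w, P) = √(√2*√1 + 6) = √(√2*1 + 6) = √(√2 + 6) = √(6 + √2))
c(N) = -5/7
(c(F(-5, -3)) + 713)² = (-5/7 + 713)² = (4986/7)² = 24860196/49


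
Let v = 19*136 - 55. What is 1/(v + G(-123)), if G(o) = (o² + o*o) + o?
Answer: 1/32664 ≈ 3.0615e-5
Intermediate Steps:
v = 2529 (v = 2584 - 55 = 2529)
G(o) = o + 2*o² (G(o) = (o² + o²) + o = 2*o² + o = o + 2*o²)
1/(v + G(-123)) = 1/(2529 - 123*(1 + 2*(-123))) = 1/(2529 - 123*(1 - 246)) = 1/(2529 - 123*(-245)) = 1/(2529 + 30135) = 1/32664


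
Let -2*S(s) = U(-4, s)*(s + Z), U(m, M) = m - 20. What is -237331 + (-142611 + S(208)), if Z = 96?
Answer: -376294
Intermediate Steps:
U(m, M) = -20 + m
S(s) = 1152 + 12*s (S(s) = -(-20 - 4)*(s + 96)/2 = -(-12)*(96 + s) = -(-2304 - 24*s)/2 = 1152 + 12*s)
-237331 + (-142611 + S(208)) = -237331 + (-142611 + (1152 + 12*208)) = -237331 + (-142611 + (1152 + 2496)) = -237331 + (-142611 + 3648) = -237331 - 138963 = -376294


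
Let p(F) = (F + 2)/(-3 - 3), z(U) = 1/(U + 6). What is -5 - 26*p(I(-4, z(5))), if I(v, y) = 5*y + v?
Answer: -386/33 ≈ -11.697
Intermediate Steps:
z(U) = 1/(6 + U)
I(v, y) = v + 5*y
p(F) = -1/3 - F/6 (p(F) = (2 + F)/(-6) = (2 + F)*(-1/6) = -1/3 - F/6)
-5 - 26*p(I(-4, z(5))) = -5 - 26*(-1/3 - (-4 + 5/(6 + 5))/6) = -5 - 26*(-1/3 - (-4 + 5/11)/6) = -5 - 26*(-1/3 - 1/6*(-39/11)) = -5 - 26*(-1/3 + 13/22) = -5 - 26*17/66 = -5 - 221/33 = -386/33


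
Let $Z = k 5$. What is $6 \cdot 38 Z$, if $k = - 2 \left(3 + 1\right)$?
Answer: $-9120$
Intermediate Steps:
$k = -8$ ($k = \left(-2\right) 4 = -8$)
$Z = -40$ ($Z = \left(-8\right) 5 = -40$)
$6 \cdot 38 Z = 6 \cdot 38 \left(-40\right) = 228 \left(-40\right) = -9120$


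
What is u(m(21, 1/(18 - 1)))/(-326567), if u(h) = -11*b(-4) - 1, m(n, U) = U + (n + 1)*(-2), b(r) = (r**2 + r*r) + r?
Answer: 309/326567 ≈ 0.00094621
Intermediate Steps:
b(r) = r + 2*r**2 (b(r) = (r**2 + r**2) + r = 2*r**2 + r = r + 2*r**2)
m(n, U) = -2 + U - 2*n (m(n, U) = U + (1 + n)*(-2) = U + (-2 - 2*n) = -2 + U - 2*n)
u(h) = -309 (u(h) = -(-44)*(1 + 2*(-4)) - 1 = -(-44)*(1 - 8) - 1 = -(-44)*(-7) - 1 = -11*28 - 1 = -308 - 1 = -309)
u(m(21, 1/(18 - 1)))/(-326567) = -309/(-326567) = -309*(-1/326567) = 309/326567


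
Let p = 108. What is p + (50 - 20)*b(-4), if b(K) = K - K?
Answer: 108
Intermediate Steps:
b(K) = 0
p + (50 - 20)*b(-4) = 108 + (50 - 20)*0 = 108 + 30*0 = 108 + 0 = 108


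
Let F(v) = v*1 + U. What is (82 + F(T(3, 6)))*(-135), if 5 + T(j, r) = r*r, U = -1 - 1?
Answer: -14985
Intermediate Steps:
U = -2
T(j, r) = -5 + r**2 (T(j, r) = -5 + r*r = -5 + r**2)
F(v) = -2 + v (F(v) = v*1 - 2 = v - 2 = -2 + v)
(82 + F(T(3, 6)))*(-135) = (82 + (-2 + (-5 + 6**2)))*(-135) = (82 + (-2 + (-5 + 36)))*(-135) = (82 + (-2 + 31))*(-135) = (82 + 29)*(-135) = 111*(-135) = -14985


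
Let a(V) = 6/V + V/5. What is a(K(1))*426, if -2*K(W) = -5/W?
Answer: 6177/5 ≈ 1235.4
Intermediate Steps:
K(W) = 5/(2*W) (K(W) = -(-5)/(2*W) = 5/(2*W))
a(V) = 6/V + V/5 (a(V) = 6/V + V*(1/5) = 6/V + V/5)
a(K(1))*426 = (6/(((5/2)/1)) + ((5/2)/1)/5)*426 = (6/(((5/2)*1)) + ((5/2)*1)/5)*426 = (6/(5/2) + (1/5)*(5/2))*426 = (6*(2/5) + 1/2)*426 = (12/5 + 1/2)*426 = (29/10)*426 = 6177/5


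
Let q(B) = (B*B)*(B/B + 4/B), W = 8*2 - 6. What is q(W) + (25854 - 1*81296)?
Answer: -55302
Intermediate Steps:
W = 10 (W = 16 - 6 = 10)
q(B) = B²*(1 + 4/B)
q(W) + (25854 - 1*81296) = 10*(4 + 10) + (25854 - 1*81296) = 10*14 + (25854 - 81296) = 140 - 55442 = -55302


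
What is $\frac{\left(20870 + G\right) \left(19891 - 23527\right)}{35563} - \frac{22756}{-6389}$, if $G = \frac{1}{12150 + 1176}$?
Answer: $- \frac{1074984570003026}{504637867547} \approx -2130.2$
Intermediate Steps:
$G = \frac{1}{13326} \approx 7.5041 \cdot 10^{-5}$
$\frac{\left(20870 + G\right) \left(19891 - 23527\right)}{35563} - \frac{22756}{-6389} = \frac{\left(20870 + \frac{1}{13326}\right) \left(19891 - 23527\right)}{35563} - \frac{22756}{-6389} = \frac{278113621}{13326} \left(-3636\right) \frac{1}{35563} - - \frac{22756}{6389} = \left(- \frac{168536854326}{2221}\right) \frac{1}{35563} + \frac{22756}{6389} = - \frac{168536854326}{78985423} + \frac{22756}{6389} = - \frac{1074984570003026}{504637867547}$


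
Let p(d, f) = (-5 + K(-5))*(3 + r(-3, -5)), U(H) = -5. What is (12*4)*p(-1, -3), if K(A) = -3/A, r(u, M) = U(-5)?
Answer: 2112/5 ≈ 422.40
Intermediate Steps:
r(u, M) = -5
p(d, f) = 44/5 (p(d, f) = (-5 - 3/(-5))*(3 - 5) = (-5 - 3*(-1/5))*(-2) = (-5 + 3/5)*(-2) = -22/5*(-2) = 44/5)
(12*4)*p(-1, -3) = (12*4)*(44/5) = 48*(44/5) = 2112/5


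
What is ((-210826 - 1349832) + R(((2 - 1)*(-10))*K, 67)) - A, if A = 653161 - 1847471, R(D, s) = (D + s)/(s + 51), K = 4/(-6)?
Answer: -129686971/354 ≈ -3.6635e+5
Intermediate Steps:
K = -2/3 (K = 4*(-1/6) = -2/3 ≈ -0.66667)
R(D, s) = (D + s)/(51 + s)
A = -1194310
((-210826 - 1349832) + R(((2 - 1)*(-10))*K, 67)) - A = ((-210826 - 1349832) + (((2 - 1)*(-10))*(-2/3) + 67)/(51 + 67)) - 1*(-1194310) = (-1560658 + ((1*(-10))*(-2/3) + 67)/118) + 1194310 = (-1560658 + (-10*(-2/3) + 67)/118) + 1194310 = (-1560658 + (20/3 + 67)/118) + 1194310 = (-1560658 + (1/118)*(221/3)) + 1194310 = (-1560658 + 221/354) + 1194310 = -552472711/354 + 1194310 = -129686971/354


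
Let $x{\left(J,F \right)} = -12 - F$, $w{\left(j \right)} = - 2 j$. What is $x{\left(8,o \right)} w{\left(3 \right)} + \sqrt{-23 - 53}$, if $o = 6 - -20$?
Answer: $228 + 2 i \sqrt{19} \approx 228.0 + 8.7178 i$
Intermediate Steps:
$o = 26$ ($o = 6 + 20 = 26$)
$x{\left(8,o \right)} w{\left(3 \right)} + \sqrt{-23 - 53} = \left(-12 - 26\right) \left(\left(-2\right) 3\right) + \sqrt{-23 - 53} = \left(-12 - 26\right) \left(-6\right) + \sqrt{-76} = \left(-38\right) \left(-6\right) + 2 i \sqrt{19} = 228 + 2 i \sqrt{19}$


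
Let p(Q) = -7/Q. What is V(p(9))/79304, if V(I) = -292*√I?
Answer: -73*I*√7/59478 ≈ -0.0032472*I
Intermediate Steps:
V(p(9))/79304 = -292*I*√7/3/79304 = -292*I*√7/3*(1/79304) = -73*I*√7/59478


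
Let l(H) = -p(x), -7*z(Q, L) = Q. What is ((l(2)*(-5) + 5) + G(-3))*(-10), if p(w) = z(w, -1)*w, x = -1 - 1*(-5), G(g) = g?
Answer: 660/7 ≈ 94.286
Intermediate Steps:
z(Q, L) = -Q/7
x = 4 (x = -1 + 5 = 4)
p(w) = -w²/7 (p(w) = (-w/7)*w = -w²/7)
l(H) = 16/7 (l(H) = -(-1)*4²/7 = -(-1)*16/7 = -1*(-16/7) = 16/7)
((l(2)*(-5) + 5) + G(-3))*(-10) = (((16/7)*(-5) + 5) - 3)*(-10) = ((-80/7 + 5) - 3)*(-10) = (-45/7 - 3)*(-10) = -66/7*(-10) = 660/7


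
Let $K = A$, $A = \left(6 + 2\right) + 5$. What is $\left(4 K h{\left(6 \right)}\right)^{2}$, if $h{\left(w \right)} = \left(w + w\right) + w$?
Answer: $876096$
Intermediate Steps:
$A = 13$ ($A = 8 + 5 = 13$)
$h{\left(w \right)} = 3 w$ ($h{\left(w \right)} = 2 w + w = 3 w$)
$K = 13$
$\left(4 K h{\left(6 \right)}\right)^{2} = \left(4 \cdot 13 \cdot 3 \cdot 6\right)^{2} = \left(52 \cdot 18\right)^{2} = 936^{2} = 876096$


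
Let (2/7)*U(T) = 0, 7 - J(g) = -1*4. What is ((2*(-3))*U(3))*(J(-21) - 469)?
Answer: 0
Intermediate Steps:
J(g) = 11 (J(g) = 7 - (-1)*4 = 7 - 1*(-4) = 7 + 4 = 11)
U(T) = 0 (U(T) = (7/2)*0 = 0)
((2*(-3))*U(3))*(J(-21) - 469) = ((2*(-3))*0)*(11 - 469) = -6*0*(-458) = 0*(-458) = 0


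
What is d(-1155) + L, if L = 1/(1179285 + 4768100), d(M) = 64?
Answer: 380632641/5947385 ≈ 64.000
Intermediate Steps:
L = 1/5947385 ≈ 1.6814e-7
d(-1155) + L = 64 + 1/5947385 = 380632641/5947385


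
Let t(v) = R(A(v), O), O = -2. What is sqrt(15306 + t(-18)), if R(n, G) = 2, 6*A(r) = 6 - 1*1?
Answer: 2*sqrt(3827) ≈ 123.73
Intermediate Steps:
A(r) = 5/6 (A(r) = (6 - 1*1)/6 = (6 - 1)/6 = (1/6)*5 = 5/6)
t(v) = 2
sqrt(15306 + t(-18)) = sqrt(15306 + 2) = sqrt(15308) = 2*sqrt(3827)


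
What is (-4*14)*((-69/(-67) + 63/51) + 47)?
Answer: -3142328/1139 ≈ -2758.8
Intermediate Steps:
(-4*14)*((-69/(-67) + 63/51) + 47) = -56*((-69*(-1/67) + 63*(1/51)) + 47) = -56*((69/67 + 21/17) + 47) = -56*(2580/1139 + 47) = -56*56113/1139 = -3142328/1139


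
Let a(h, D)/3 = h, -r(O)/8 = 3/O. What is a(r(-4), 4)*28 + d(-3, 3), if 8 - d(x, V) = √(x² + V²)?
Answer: 512 - 3*√2 ≈ 507.76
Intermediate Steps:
d(x, V) = 8 - √(V² + x²) (d(x, V) = 8 - √(x² + V²) = 8 - √(V² + x²))
r(O) = -24/O
a(h, D) = 3*h
a(r(-4), 4)*28 + d(-3, 3) = (3*(-24/(-4)))*28 + (8 - √(3² + (-3)²)) = (3*(-24*(-¼)))*28 + (8 - √(9 + 9)) = (3*6)*28 + (8 - √18) = 18*28 + (8 - 3*√2) = 504 + (8 - 3*√2) = 512 - 3*√2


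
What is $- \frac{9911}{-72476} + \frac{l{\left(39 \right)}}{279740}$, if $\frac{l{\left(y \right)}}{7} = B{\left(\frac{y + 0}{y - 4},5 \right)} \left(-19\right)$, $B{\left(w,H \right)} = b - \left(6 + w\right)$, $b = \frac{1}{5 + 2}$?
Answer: $\frac{3549628609}{25343045300} \approx 0.14006$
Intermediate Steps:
$b = \frac{1}{7} \approx 0.14286$
$B{\left(w,H \right)} = - \frac{41}{7} - w$ ($B{\left(w,H \right)} = \frac{1}{7} - \left(6 + w\right) = - \frac{41}{7} - w$)
$l{\left(y \right)} = 779 + \frac{133 y}{-4 + y}$ ($l{\left(y \right)} = 7 \left(- \frac{41}{7} - \frac{y + 0}{y - 4}\right) \left(-19\right) = 7 \left(- \frac{41}{7} - \frac{y}{-4 + y}\right) \left(-19\right) = 7 \left(\frac{779}{7} + \frac{19 y}{-4 + y}\right) = 779 + \frac{133 y}{-4 + y}$)
$- \frac{9911}{-72476} + \frac{l{\left(39 \right)}}{279740} = - \frac{9911}{-72476} + \frac{76 \frac{1}{-4 + 39} \left(-41 + 12 \cdot 39\right)}{279740} = \left(-9911\right) \left(- \frac{1}{72476}\right) + \frac{76 \left(-41 + 468\right)}{35} \cdot \frac{1}{279740} = \frac{9911}{72476} + 76 \cdot \frac{1}{35} \cdot 427 \cdot \frac{1}{279740} = \frac{9911}{72476} + \frac{4636}{5} \cdot \frac{1}{279740} = \frac{9911}{72476} + \frac{1159}{349675} = \frac{3549628609}{25343045300}$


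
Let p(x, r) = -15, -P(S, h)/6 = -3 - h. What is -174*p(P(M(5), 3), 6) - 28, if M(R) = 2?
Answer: 2582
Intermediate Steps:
P(S, h) = 18 + 6*h (P(S, h) = -6*(-3 - h) = 18 + 6*h)
-174*p(P(M(5), 3), 6) - 28 = -174*(-15) - 28 = 2610 - 28 = 2582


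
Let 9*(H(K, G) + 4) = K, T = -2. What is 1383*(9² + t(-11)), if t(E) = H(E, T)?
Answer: 314402/3 ≈ 1.0480e+5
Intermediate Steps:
H(K, G) = -4 + K/9
t(E) = -4 + E/9
1383*(9² + t(-11)) = 1383*(9² + (-4 + (⅑)*(-11))) = 1383*(81 + (-4 - 11/9)) = 1383*(81 - 47/9) = 1383*(682/9) = 314402/3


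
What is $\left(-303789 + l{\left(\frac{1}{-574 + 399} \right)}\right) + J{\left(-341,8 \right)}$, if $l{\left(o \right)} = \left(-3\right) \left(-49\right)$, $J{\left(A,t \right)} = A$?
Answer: $-303983$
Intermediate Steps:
$l{\left(o \right)} = 147$
$\left(-303789 + l{\left(\frac{1}{-574 + 399} \right)}\right) + J{\left(-341,8 \right)} = \left(-303789 + 147\right) - 341 = -303642 - 341 = -303983$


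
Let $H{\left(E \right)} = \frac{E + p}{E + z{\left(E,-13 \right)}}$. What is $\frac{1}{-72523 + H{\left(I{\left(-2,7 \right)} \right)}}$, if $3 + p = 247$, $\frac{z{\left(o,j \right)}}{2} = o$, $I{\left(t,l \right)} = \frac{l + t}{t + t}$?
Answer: $- \frac{15}{1088816} \approx -1.3776 \cdot 10^{-5}$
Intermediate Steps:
$I{\left(t,l \right)} = \frac{l + t}{2 t}$
$z{\left(o,j \right)} = 2 o$
$p = 244$ ($p = -3 + 247 = 244$)
$H{\left(E \right)} = \frac{244 + E}{3 E}$ ($H{\left(E \right)} = \frac{E + 244}{E + 2 E} = \frac{244 + E}{3 E}$)
$\frac{1}{-72523 + H{\left(I{\left(-2,7 \right)} \right)}} = \frac{1}{-72523 + \frac{244 + \frac{7 - 2}{2 \left(-2\right)}}{3 \frac{7 - 2}{2 \left(-2\right)}}} = \frac{1}{-72523 + \frac{244 + \frac{1}{2} \left(- \frac{1}{2}\right) 5}{3 \cdot \frac{1}{2} \left(- \frac{1}{2}\right) 5}} = \frac{1}{-72523 + \frac{244 - \frac{5}{4}}{3 \left(- \frac{5}{4}\right)}} = \frac{1}{-72523 + \frac{1}{3} \left(- \frac{4}{5}\right) \frac{971}{4}} = \frac{1}{-72523 - \frac{971}{15}} = \frac{1}{- \frac{1088816}{15}} = - \frac{15}{1088816}$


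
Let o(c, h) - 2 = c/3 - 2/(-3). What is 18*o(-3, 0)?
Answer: 30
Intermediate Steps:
o(c, h) = 8/3 + c/3 (o(c, h) = 2 + (c/3 - 2/(-3)) = 2 + (c*(1/3) - 2*(-1/3)) = 2 + (c/3 + 2/3) = 2 + (2/3 + c/3) = 8/3 + c/3)
18*o(-3, 0) = 18*(8/3 + (1/3)*(-3)) = 18*(8/3 - 1) = 18*(5/3) = 30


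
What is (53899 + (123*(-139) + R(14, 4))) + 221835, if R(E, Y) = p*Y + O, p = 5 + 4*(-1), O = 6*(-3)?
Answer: 258623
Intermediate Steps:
O = -18
p = 1 (p = 5 - 4 = 1)
R(E, Y) = -18 + Y (R(E, Y) = 1*Y - 18 = Y - 18 = -18 + Y)
(53899 + (123*(-139) + R(14, 4))) + 221835 = (53899 + (123*(-139) + (-18 + 4))) + 221835 = (53899 + (-17097 - 14)) + 221835 = (53899 - 17111) + 221835 = 36788 + 221835 = 258623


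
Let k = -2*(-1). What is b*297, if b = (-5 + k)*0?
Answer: 0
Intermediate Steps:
k = 2
b = 0 (b = (-5 + 2)*0 = -3*0 = 0)
b*297 = 0*297 = 0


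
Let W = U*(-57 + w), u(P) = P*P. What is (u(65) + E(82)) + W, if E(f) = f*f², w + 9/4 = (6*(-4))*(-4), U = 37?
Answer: 2227811/4 ≈ 5.5695e+5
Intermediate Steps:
w = 375/4 (w = -9/4 + (6*(-4))*(-4) = -9/4 - 24*(-4) = -9/4 + 96 = 375/4 ≈ 93.750)
u(P) = P²
E(f) = f³
W = 5439/4 (W = 37*(-57 + 375/4) = 37*(147/4) = 5439/4 ≈ 1359.8)
(u(65) + E(82)) + W = (65² + 82³) + 5439/4 = (4225 + 551368) + 5439/4 = 555593 + 5439/4 = 2227811/4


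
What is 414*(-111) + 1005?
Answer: -44949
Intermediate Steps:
414*(-111) + 1005 = -45954 + 1005 = -44949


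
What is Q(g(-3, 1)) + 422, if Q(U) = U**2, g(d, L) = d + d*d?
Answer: 458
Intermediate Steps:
g(d, L) = d + d**2
Q(g(-3, 1)) + 422 = (-3*(1 - 3))**2 + 422 = (-3*(-2))**2 + 422 = 6**2 + 422 = 36 + 422 = 458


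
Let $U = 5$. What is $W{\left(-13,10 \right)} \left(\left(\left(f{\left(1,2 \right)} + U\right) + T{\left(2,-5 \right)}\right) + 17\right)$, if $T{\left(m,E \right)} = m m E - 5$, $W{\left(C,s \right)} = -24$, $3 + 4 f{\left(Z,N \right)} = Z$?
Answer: $84$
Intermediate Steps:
$f{\left(Z,N \right)} = - \frac{3}{4} + \frac{Z}{4}$
$T{\left(m,E \right)} = -5 + E m^{2}$ ($T{\left(m,E \right)} = m^{2} E - 5 = E m^{2} - 5 = -5 + E m^{2}$)
$W{\left(-13,10 \right)} \left(\left(\left(f{\left(1,2 \right)} + U\right) + T{\left(2,-5 \right)}\right) + 17\right) = - 24 \left(\left(\left(\left(- \frac{3}{4} + \frac{1}{4} \cdot 1\right) + 5\right) - \left(5 + 5 \cdot 2^{2}\right)\right) + 17\right) = - 24 \left(\left(\left(\left(- \frac{3}{4} + \frac{1}{4}\right) + 5\right) - 25\right) + 17\right) = - 24 \left(\left(\left(- \frac{1}{2} + 5\right) - 25\right) + 17\right) = - 24 \left(\left(\frac{9}{2} - 25\right) + 17\right) = - 24 \left(- \frac{41}{2} + 17\right) = \left(-24\right) \left(- \frac{7}{2}\right) = 84$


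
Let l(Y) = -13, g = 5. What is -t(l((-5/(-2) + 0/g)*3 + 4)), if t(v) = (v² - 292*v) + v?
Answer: -3952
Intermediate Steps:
t(v) = v² - 291*v
-t(l((-5/(-2) + 0/g)*3 + 4)) = -(-13)*(-291 - 13) = -(-13)*(-304) = -1*3952 = -3952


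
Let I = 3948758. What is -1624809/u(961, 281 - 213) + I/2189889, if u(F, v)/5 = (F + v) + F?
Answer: -3518861214101/21789395550 ≈ -161.49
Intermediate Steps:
u(F, v) = 5*v + 10*F (u(F, v) = 5*((F + v) + F) = 5*(v + 2*F) = 5*v + 10*F)
-1624809/u(961, 281 - 213) + I/2189889 = -1624809/(5*(281 - 213) + 10*961) + 3948758/2189889 = -1624809/(5*68 + 9610) + 3948758*(1/2189889) = -1624809/(340 + 9610) + 3948758/2189889 = -1624809/9950 + 3948758/2189889 = -3518861214101/21789395550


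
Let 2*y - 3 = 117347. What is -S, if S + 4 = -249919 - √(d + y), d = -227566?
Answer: 249923 + I*√168891 ≈ 2.4992e+5 + 410.96*I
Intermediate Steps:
y = 58675 (y = 3/2 + (½)*117347 = 3/2 + 117347/2 = 58675)
S = -249923 - I*√168891 (S = -4 + (-249919 - √(-227566 + 58675)) = -4 + (-249919 - √(-168891)) = -4 + (-249919 - I*√168891) = -249923 - I*√168891 ≈ -2.4992e+5 - 410.96*I)
-S = -(-249923 - I*√168891) = 249923 + I*√168891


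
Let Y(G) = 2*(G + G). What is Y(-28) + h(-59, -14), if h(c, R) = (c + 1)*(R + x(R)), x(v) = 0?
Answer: 700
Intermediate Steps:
Y(G) = 4*G (Y(G) = 2*(2*G) = 4*G)
h(c, R) = R*(1 + c) (h(c, R) = (c + 1)*(R + 0) = (1 + c)*R = R*(1 + c))
Y(-28) + h(-59, -14) = 4*(-28) - 14*(1 - 59) = -112 - 14*(-58) = -112 + 812 = 700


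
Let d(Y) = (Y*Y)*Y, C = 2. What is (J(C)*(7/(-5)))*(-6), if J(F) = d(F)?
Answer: 336/5 ≈ 67.200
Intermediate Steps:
d(Y) = Y**3 (d(Y) = Y**2*Y = Y**3)
J(F) = F**3
(J(C)*(7/(-5)))*(-6) = (2**3*(7/(-5)))*(-6) = (8*(7*(-1/5)))*(-6) = (8*(-7/5))*(-6) = -56/5*(-6) = 336/5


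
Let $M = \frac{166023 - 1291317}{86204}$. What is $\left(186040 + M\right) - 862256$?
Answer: $- \frac{29146824679}{43102} \approx -6.7623 \cdot 10^{5}$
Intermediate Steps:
$M = - \frac{562647}{43102}$ ($M = \left(-1125294\right) \frac{1}{86204} = - \frac{562647}{43102} \approx -13.054$)
$\left(186040 + M\right) - 862256 = \left(186040 - \frac{562647}{43102}\right) - 862256 = \frac{8018133433}{43102} - 862256 = - \frac{29146824679}{43102}$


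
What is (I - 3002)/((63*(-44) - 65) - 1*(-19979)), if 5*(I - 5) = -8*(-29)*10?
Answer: -2533/17142 ≈ -0.14777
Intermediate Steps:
I = 469 (I = 5 + (-8*(-29)*10)/5 = 5 + (232*10)/5 = 5 + (⅕)*2320 = 5 + 464 = 469)
(I - 3002)/((63*(-44) - 65) - 1*(-19979)) = (469 - 3002)/((63*(-44) - 65) - 1*(-19979)) = -2533/((-2772 - 65) + 19979) = -2533/(-2837 + 19979) = -2533/17142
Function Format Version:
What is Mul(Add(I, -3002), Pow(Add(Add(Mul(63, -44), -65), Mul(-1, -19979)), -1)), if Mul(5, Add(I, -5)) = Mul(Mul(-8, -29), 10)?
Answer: Rational(-2533, 17142) ≈ -0.14777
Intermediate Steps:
I = 469 (I = Add(5, Mul(Rational(1, 5), Mul(Mul(-8, -29), 10))) = Add(5, Mul(Rational(1, 5), Mul(232, 10))) = Add(5, Mul(Rational(1, 5), 2320)) = Add(5, 464) = 469)
Mul(Add(I, -3002), Pow(Add(Add(Mul(63, -44), -65), Mul(-1, -19979)), -1)) = Mul(Add(469, -3002), Pow(Add(Add(Mul(63, -44), -65), Mul(-1, -19979)), -1)) = Mul(-2533, Pow(Add(Add(-2772, -65), 19979), -1)) = Mul(-2533, Pow(Add(-2837, 19979), -1)) = Mul(-2533, Pow(17142, -1)) = Mul(-2533, Rational(1, 17142)) = Rational(-2533, 17142)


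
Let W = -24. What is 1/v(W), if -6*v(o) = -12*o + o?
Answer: -1/44 ≈ -0.022727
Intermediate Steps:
v(o) = 11*o/6 (v(o) = -(-12*o + o)/6 = -(-11)*o/6 = 11*o/6)
1/v(W) = 1/((11/6)*(-24)) = 1/(-44) = -1/44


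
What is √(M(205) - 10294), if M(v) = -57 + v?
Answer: I*√10146 ≈ 100.73*I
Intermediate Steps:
√(M(205) - 10294) = √((-57 + 205) - 10294) = √(148 - 10294) = √(-10146) = I*√10146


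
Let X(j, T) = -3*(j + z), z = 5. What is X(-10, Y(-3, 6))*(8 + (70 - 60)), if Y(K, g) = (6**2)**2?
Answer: 270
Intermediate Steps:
Y(K, g) = 1296 (Y(K, g) = 36**2 = 1296)
X(j, T) = -15 - 3*j (X(j, T) = -3*(j + 5) = -3*(5 + j) = -15 - 3*j)
X(-10, Y(-3, 6))*(8 + (70 - 60)) = (-15 - 3*(-10))*(8 + (70 - 60)) = (-15 + 30)*(8 + 10) = 15*18 = 270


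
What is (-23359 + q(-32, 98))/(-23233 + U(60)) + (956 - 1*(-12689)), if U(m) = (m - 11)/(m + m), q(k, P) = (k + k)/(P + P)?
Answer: 1864148586995/136607639 ≈ 13646.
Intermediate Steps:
q(k, P) = k/P (q(k, P) = (2*k)/((2*P)) = (2*k)*(1/(2*P)) = k/P)
U(m) = (-11 + m)/(2*m) (U(m) = (-11 + m)/((2*m)) = (-11 + m)*(1/(2*m)) = (-11 + m)/(2*m))
(-23359 + q(-32, 98))/(-23233 + U(60)) + (956 - 1*(-12689)) = (-23359 - 32/98)/(-23233 + (½)*(-11 + 60)/60) + (956 - 1*(-12689)) = (-23359 - 32*1/98)/(-23233 + (½)*(1/60)*49) + (956 + 12689) = (-23359 - 16/49)/(-23233 + 49/120) + 13645 = -1144607/(49*(-2787911/120)) + 13645 = -1144607/49*(-120/2787911) + 13645 = 137352840/136607639 + 13645 = 1864148586995/136607639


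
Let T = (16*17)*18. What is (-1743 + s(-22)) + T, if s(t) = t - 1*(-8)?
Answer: 3139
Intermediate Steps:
s(t) = 8 + t (s(t) = t + 8 = 8 + t)
T = 4896 (T = 272*18 = 4896)
(-1743 + s(-22)) + T = (-1743 + (8 - 22)) + 4896 = (-1743 - 14) + 4896 = -1757 + 4896 = 3139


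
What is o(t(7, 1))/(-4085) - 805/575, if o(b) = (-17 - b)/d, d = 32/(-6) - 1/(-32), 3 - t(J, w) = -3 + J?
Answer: -2912507/2079265 ≈ -1.4007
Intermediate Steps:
t(J, w) = 6 - J (t(J, w) = 3 - (-3 + J) = 3 + (3 - J) = 6 - J)
d = -509/96 (d = 32*(-⅙) - 1*(-1/32) = -16/3 + 1/32 = -509/96 ≈ -5.3021)
o(b) = 1632/509 + 96*b/509 (o(b) = (-17 - b)/(-509/96) = (-17 - b)*(-96/509) = 1632/509 + 96*b/509)
o(t(7, 1))/(-4085) - 805/575 = (1632/509 + 96*(6 - 1*7)/509)/(-4085) - 805/575 = (1632/509 + 96*(6 - 7)/509)*(-1/4085) - 805*1/575 = (1632/509 + (96/509)*(-1))*(-1/4085) - 7/5 = (1632/509 - 96/509)*(-1/4085) - 7/5 = (1536/509)*(-1/4085) - 7/5 = -1536/2079265 - 7/5 = -2912507/2079265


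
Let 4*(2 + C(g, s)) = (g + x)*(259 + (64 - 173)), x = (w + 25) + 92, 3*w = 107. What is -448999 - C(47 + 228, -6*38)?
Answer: -930069/2 ≈ -4.6503e+5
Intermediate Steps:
w = 107/3 (w = (⅓)*107 = 107/3 ≈ 35.667)
x = 458/3 (x = (107/3 + 25) + 92 = 182/3 + 92 = 458/3 ≈ 152.67)
C(g, s) = 5723 + 75*g/2 (C(g, s) = -2 + ((g + 458/3)*(259 + (64 - 173)))/4 = -2 + ((458/3 + g)*(259 - 109))/4 = -2 + ((458/3 + g)*150)/4 = -2 + (22900 + 150*g)/4 = -2 + (5725 + 75*g/2) = 5723 + 75*g/2)
-448999 - C(47 + 228, -6*38) = -448999 - (5723 + 75*(47 + 228)/2) = -448999 - (5723 + (75/2)*275) = -448999 - (5723 + 20625/2) = -448999 - 1*32071/2 = -448999 - 32071/2 = -930069/2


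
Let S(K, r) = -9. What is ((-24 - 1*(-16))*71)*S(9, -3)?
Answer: 5112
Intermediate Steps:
((-24 - 1*(-16))*71)*S(9, -3) = ((-24 - 1*(-16))*71)*(-9) = ((-24 + 16)*71)*(-9) = -8*71*(-9) = -568*(-9) = 5112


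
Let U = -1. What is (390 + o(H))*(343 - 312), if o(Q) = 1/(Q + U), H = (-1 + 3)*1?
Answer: 12121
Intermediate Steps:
H = 2 (H = 2*1 = 2)
o(Q) = 1/(-1 + Q) (o(Q) = 1/(Q - 1) = 1/(-1 + Q))
(390 + o(H))*(343 - 312) = (390 + 1/(-1 + 2))*(343 - 312) = (390 + 1/1)*31 = (390 + 1)*31 = 391*31 = 12121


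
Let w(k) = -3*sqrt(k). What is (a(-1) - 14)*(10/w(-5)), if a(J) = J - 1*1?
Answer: -32*I*sqrt(5)/3 ≈ -23.851*I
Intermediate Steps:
a(J) = -1 + J (a(J) = J - 1 = -1 + J)
(a(-1) - 14)*(10/w(-5)) = ((-1 - 1) - 14)*(10/((-3*I*sqrt(5)))) = (-2 - 14)*(10/((-3*I*sqrt(5)))) = -160/((-3*I*sqrt(5))) = -160*I*sqrt(5)/15 = -32*I*sqrt(5)/3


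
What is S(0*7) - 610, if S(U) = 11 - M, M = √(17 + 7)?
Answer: -599 - 2*√6 ≈ -603.90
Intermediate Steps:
M = 2*√6 (M = √24 = 2*√6 ≈ 4.8990)
S(U) = 11 - 2*√6
S(0*7) - 610 = (11 - 2*√6) - 610 = -599 - 2*√6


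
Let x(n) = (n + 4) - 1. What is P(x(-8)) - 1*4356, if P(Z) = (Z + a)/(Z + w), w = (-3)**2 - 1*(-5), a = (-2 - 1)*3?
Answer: -39218/9 ≈ -4357.6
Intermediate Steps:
a = -9 (a = -3*3 = -9)
x(n) = 3 + n (x(n) = (4 + n) - 1 = 3 + n)
w = 14 (w = 9 + 5 = 14)
P(Z) = (-9 + Z)/(14 + Z) (P(Z) = (Z - 9)/(Z + 14) = (-9 + Z)/(14 + Z))
P(x(-8)) - 1*4356 = (-9 + (3 - 8))/(14 + (3 - 8)) - 1*4356 = (-9 - 5)/(14 - 5) - 4356 = -14/9 - 4356 = -39218/9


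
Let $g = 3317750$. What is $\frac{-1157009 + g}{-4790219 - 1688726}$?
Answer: $- \frac{196431}{588995} \approx -0.3335$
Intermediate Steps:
$\frac{-1157009 + g}{-4790219 - 1688726} = \frac{-1157009 + 3317750}{-4790219 - 1688726} = \frac{2160741}{-6478945} = 2160741 \left(- \frac{1}{6478945}\right) = - \frac{196431}{588995}$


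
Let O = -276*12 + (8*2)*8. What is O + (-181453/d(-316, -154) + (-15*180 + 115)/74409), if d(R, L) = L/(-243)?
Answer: -3317407724825/11458986 ≈ -2.8950e+5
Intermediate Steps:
d(R, L) = -L/243 (d(R, L) = L*(-1/243) = -L/243)
O = -3184 (O = -3312 + 16*8 = -3312 + 128 = -3184)
O + (-181453/d(-316, -154) + (-15*180 + 115)/74409) = -3184 + (-181453/((-1/243*(-154))) + (-15*180 + 115)/74409) = -3184 + (-181453/154/243 + (-2700 + 115)*(1/74409)) = -3184 + (-181453*243/154 - 2585*1/74409) = -3184 + (-44093079/154 - 2585/74409) = -3184 - 3280922313401/11458986 = -3317407724825/11458986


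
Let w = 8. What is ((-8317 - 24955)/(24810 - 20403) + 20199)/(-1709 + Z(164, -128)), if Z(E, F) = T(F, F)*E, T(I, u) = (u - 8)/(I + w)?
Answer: -444918605/33562243 ≈ -13.257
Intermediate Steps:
T(I, u) = (-8 + u)/(8 + I) (T(I, u) = (u - 8)/(I + 8) = (-8 + u)/(8 + I))
Z(E, F) = E*(-8 + F)/(8 + F) (Z(E, F) = ((-8 + F)/(8 + F))*E = E*(-8 + F)/(8 + F))
((-8317 - 24955)/(24810 - 20403) + 20199)/(-1709 + Z(164, -128)) = ((-8317 - 24955)/(24810 - 20403) + 20199)/(-1709 + 164*(-8 - 128)/(8 - 128)) = (-33272/4407 + 20199)/(-1709 + 164*(-136)/(-120)) = (-33272*1/4407 + 20199)/(-1709 + 164*(-1/120)*(-136)) = (-33272/4407 + 20199)/(-1709 + 2788/15) = 88983721/(4407*(-22847/15)) = (88983721/4407)*(-15/22847) = -444918605/33562243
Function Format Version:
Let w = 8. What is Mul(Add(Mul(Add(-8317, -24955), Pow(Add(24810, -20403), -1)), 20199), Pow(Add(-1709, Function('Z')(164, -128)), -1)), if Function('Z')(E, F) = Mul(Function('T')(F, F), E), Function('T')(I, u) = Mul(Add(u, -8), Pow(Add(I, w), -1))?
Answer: Rational(-444918605, 33562243) ≈ -13.257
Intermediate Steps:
Function('T')(I, u) = Mul(Pow(Add(8, I), -1), Add(-8, u)) (Function('T')(I, u) = Mul(Add(u, -8), Pow(Add(I, 8), -1)) = Mul(Add(-8, u), Pow(Add(8, I), -1)) = Mul(Pow(Add(8, I), -1), Add(-8, u)))
Function('Z')(E, F) = Mul(E, Pow(Add(8, F), -1), Add(-8, F)) (Function('Z')(E, F) = Mul(Mul(Pow(Add(8, F), -1), Add(-8, F)), E) = Mul(E, Pow(Add(8, F), -1), Add(-8, F)))
Mul(Add(Mul(Add(-8317, -24955), Pow(Add(24810, -20403), -1)), 20199), Pow(Add(-1709, Function('Z')(164, -128)), -1)) = Mul(Add(Mul(Add(-8317, -24955), Pow(Add(24810, -20403), -1)), 20199), Pow(Add(-1709, Mul(164, Pow(Add(8, -128), -1), Add(-8, -128))), -1)) = Mul(Add(Mul(-33272, Pow(4407, -1)), 20199), Pow(Add(-1709, Mul(164, Pow(-120, -1), -136)), -1)) = Mul(Add(Mul(-33272, Rational(1, 4407)), 20199), Pow(Add(-1709, Mul(164, Rational(-1, 120), -136)), -1)) = Mul(Add(Rational(-33272, 4407), 20199), Pow(Add(-1709, Rational(2788, 15)), -1)) = Mul(Rational(88983721, 4407), Pow(Rational(-22847, 15), -1)) = Mul(Rational(88983721, 4407), Rational(-15, 22847)) = Rational(-444918605, 33562243)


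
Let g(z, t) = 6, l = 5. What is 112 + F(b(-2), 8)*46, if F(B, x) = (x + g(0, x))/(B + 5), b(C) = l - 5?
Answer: 1204/5 ≈ 240.80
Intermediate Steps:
b(C) = 0 (b(C) = 5 - 5 = 0)
F(B, x) = (6 + x)/(5 + B) (F(B, x) = (x + 6)/(B + 5) = (6 + x)/(5 + B))
112 + F(b(-2), 8)*46 = 112 + ((6 + 8)/(5 + 0))*46 = 112 + (14/5)*46 = 112 + 644/5 = 1204/5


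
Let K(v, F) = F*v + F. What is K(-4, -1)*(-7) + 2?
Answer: -19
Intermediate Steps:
K(v, F) = F + F*v
K(-4, -1)*(-7) + 2 = -(1 - 4)*(-7) + 2 = -1*(-3)*(-7) + 2 = 3*(-7) + 2 = -21 + 2 = -19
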